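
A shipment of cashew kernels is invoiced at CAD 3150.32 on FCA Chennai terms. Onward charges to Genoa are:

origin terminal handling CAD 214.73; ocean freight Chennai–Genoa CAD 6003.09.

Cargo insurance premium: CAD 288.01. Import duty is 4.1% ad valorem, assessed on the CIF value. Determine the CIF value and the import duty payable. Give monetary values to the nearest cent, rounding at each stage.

CIF = FCA price + pre-shipment costs + freight + insurance
CIF = 3150.32 + 214.73 + 6003.09 + 288.01 = 9656.15
Import duty = 9656.15 × 4.1% = 395.90

CIF value: CAD 9656.15; import duty: CAD 395.90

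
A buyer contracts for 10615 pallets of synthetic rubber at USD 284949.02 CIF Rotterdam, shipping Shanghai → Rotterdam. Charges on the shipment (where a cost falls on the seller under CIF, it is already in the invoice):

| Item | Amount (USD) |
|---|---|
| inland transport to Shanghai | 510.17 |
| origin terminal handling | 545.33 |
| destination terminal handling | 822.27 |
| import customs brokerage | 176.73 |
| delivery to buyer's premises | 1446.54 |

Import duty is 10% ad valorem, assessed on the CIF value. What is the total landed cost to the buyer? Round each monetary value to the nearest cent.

CIF: the seller pays costs through ocean freight and marine insurance to the destination port.
Already in the invoice (seller's account under CIF): inland to port, origin terminal — exclude.
The CIF price already equals the CIF value: 284949.02
Import duty = 284949.02 × 10% = 28494.90
Buyer bears: destination terminal 822.27 + brokerage 176.73 + delivery 1446.54 + duty 28494.90 = 30940.44
Landed cost = invoice 284949.02 + 30940.44 = 315889.46

Total landed cost: USD 315889.46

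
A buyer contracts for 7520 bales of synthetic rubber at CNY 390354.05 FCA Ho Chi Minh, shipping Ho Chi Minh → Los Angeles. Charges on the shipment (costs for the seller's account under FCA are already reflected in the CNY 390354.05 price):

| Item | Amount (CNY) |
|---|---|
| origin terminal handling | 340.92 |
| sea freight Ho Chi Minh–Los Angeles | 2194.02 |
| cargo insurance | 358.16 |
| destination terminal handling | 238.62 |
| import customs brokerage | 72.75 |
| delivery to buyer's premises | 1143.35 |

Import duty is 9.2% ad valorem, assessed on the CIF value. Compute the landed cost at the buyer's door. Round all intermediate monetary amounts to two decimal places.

FCA: the seller delivers export-cleared goods to the carrier; the buyer bears costs from that point.
CIF value = FCA price + origin terminal + freight + insurance = 390354.05 + 340.92 + 2194.02 + 358.16 = 393247.15
Import duty = 393247.15 × 9.2% = 36178.74
Buyer bears: origin terminal 340.92 + freight 2194.02 + insurance 358.16 + destination terminal 238.62 + brokerage 72.75 + delivery 1143.35 + duty 36178.74 = 40526.56
Landed cost = invoice 390354.05 + 40526.56 = 430880.61

Total landed cost: CNY 430880.61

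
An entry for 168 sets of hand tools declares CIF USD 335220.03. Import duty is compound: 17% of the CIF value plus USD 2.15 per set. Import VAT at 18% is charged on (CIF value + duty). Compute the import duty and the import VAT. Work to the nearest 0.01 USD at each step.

Import duty: USD 57348.61; import VAT: USD 70662.36

Ad valorem component: 335220.03 × 17% = 56987.41
Specific component: 168 × 2.15 = 361.20
Import duty = 56987.41 + 361.20 = 57348.61
VAT base = CIF + duty = 335220.03 + 57348.61 = 392568.64
Import VAT = 392568.64 × 18% = 70662.36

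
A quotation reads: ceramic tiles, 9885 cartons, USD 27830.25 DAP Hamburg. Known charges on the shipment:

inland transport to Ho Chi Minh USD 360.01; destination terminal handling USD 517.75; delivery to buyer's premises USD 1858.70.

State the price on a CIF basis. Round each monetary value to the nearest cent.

Not relevant to the conversion: inland to port — on the seller under both DAP and CIF; already in the DAP price and stays in the CIF price.
From DAP to CIF, the seller no longer bears: destination terminal, delivery.
CIF price = 27830.25 − 517.75 − 1858.70 = 25453.80

CIF price: USD 25453.80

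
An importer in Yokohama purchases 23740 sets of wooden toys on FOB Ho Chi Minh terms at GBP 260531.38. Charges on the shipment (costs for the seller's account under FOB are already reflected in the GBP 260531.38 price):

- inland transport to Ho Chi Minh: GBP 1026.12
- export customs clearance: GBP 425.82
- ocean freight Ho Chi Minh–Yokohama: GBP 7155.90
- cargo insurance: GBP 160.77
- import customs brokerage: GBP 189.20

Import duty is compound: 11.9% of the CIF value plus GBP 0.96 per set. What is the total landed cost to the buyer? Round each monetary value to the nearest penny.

FOB: the seller bears costs until goods are on board at the origin port; the buyer bears freight, insurance and all costs thereafter.
Already in the invoice (seller's account under FOB): inland to port, export clearance — exclude.
CIF value = FOB price + freight + insurance = 260531.38 + 7155.90 + 160.77 = 267848.05
Ad valorem component: 267848.05 × 11.9% = 31873.92
Specific component: 23740 × 0.96 = 22790.40
Import duty = 31873.92 + 22790.40 = 54664.32
Buyer bears: freight 7155.90 + insurance 160.77 + brokerage 189.20 + duty 54664.32 = 62170.19
Landed cost = invoice 260531.38 + 62170.19 = 322701.57

Total landed cost: GBP 322701.57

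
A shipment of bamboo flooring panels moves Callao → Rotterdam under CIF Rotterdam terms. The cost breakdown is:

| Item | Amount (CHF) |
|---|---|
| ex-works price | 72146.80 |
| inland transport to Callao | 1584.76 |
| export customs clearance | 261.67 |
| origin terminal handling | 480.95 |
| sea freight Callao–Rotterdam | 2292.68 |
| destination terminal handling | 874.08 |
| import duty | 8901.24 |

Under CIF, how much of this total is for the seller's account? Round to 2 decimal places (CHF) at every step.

Seller's account: CHF 76766.86

CIF: the seller pays costs through ocean freight and marine insurance to the destination port.
Seller's account: goods 72146.80 + inland to port 1584.76 + export clearance 261.67 + origin terminal 480.95 + freight 2292.68 = 76766.86
Buyer's account: destination terminal 874.08 + duty 8901.24 = 9775.32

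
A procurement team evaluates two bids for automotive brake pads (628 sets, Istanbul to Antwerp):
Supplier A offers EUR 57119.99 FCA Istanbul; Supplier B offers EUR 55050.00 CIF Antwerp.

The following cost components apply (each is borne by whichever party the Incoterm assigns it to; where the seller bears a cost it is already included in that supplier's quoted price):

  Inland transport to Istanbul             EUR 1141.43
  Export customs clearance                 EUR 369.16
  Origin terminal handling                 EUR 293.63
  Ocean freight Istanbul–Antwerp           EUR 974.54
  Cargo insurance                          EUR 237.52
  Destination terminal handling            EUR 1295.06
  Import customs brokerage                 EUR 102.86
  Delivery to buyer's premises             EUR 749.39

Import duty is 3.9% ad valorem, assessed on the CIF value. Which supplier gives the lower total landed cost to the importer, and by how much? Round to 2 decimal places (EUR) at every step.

Supplier B is cheaper by EUR 3715.13

Supplier A (FCA):
CIF value = FCA price + origin terminal + freight + insurance = 57119.99 + 293.63 + 974.54 + 237.52 = 58625.68
Import duty = 58625.68 × 3.9% = 2286.40
Buyer bears (A): 293.63 + 974.54 + 237.52 + 1295.06 + 102.86 + 749.39 = 3653.00
Landed cost (A) = invoice 57119.99 + 3653.00 + duty 2286.40 = 63059.39
Supplier B (CIF):
The CIF price already equals the CIF value: 55050.00
Import duty = 55050.00 × 3.9% = 2146.95
Buyer bears (B): 1295.06 + 102.86 + 749.39 = 2147.31
Landed cost (B) = invoice 55050.00 + 2147.31 + duty 2146.95 = 59344.26
Difference = |63059.39 − 59344.26| = 3715.13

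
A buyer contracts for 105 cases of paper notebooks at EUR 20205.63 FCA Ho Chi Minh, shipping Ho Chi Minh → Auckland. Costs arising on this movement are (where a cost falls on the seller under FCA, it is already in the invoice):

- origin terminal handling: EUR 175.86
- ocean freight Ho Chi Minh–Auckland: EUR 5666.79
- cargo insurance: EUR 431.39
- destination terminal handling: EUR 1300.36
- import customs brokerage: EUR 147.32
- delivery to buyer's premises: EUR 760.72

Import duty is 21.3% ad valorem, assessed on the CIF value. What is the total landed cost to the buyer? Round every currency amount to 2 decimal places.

Total landed cost: EUR 34328.24

FCA: the seller delivers export-cleared goods to the carrier; the buyer bears costs from that point.
CIF value = FCA price + origin terminal + freight + insurance = 20205.63 + 175.86 + 5666.79 + 431.39 = 26479.67
Import duty = 26479.67 × 21.3% = 5640.17
Buyer bears: origin terminal 175.86 + freight 5666.79 + insurance 431.39 + destination terminal 1300.36 + brokerage 147.32 + delivery 760.72 + duty 5640.17 = 14122.61
Landed cost = invoice 20205.63 + 14122.61 = 34328.24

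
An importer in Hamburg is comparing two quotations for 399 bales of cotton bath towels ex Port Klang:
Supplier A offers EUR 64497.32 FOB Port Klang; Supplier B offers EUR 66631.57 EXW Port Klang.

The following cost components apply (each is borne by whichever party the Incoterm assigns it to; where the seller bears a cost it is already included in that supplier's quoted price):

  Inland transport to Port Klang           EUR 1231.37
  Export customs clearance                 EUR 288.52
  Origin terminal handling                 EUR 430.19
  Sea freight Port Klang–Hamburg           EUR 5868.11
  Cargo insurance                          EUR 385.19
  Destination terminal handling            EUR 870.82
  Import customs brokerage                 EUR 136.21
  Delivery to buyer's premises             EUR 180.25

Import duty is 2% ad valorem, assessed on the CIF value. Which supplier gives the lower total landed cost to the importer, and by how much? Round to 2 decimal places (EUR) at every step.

Supplier A is cheaper by EUR 4166.02

Supplier A (FOB):
CIF value = FOB price + freight + insurance = 64497.32 + 5868.11 + 385.19 = 70750.62
Import duty = 70750.62 × 2% = 1415.01
Buyer bears (A): 5868.11 + 385.19 + 870.82 + 136.21 + 180.25 = 7440.58
Landed cost (A) = invoice 64497.32 + 7440.58 + duty 1415.01 = 73352.91
Supplier B (EXW):
CIF value = EXW price + inland to port + export clearance + origin terminal + freight + insurance = 66631.57 + 1231.37 + 288.52 + 430.19 + 5868.11 + 385.19 = 74834.95
Import duty = 74834.95 × 2% = 1496.70
Buyer bears (B): 1231.37 + 288.52 + 430.19 + 5868.11 + 385.19 + 870.82 + 136.21 + 180.25 = 9390.66
Landed cost (B) = invoice 66631.57 + 9390.66 + duty 1496.70 = 77518.93
Difference = |73352.91 − 77518.93| = 4166.02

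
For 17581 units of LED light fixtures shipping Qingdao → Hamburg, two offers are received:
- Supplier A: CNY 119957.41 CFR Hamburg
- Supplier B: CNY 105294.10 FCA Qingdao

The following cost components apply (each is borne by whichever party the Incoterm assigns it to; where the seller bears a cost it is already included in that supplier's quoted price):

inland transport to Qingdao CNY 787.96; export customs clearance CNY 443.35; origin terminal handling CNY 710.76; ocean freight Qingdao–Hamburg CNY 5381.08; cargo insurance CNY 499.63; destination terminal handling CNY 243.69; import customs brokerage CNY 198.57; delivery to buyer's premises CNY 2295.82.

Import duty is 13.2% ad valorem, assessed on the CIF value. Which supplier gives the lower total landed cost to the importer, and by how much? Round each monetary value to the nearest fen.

Supplier B is cheaper by CNY 9702.90

Supplier A (CFR):
CIF value = CFR price + insurance = 119957.41 + 499.63 = 120457.04
Import duty = 120457.04 × 13.2% = 15900.33
Buyer bears (A): 499.63 + 243.69 + 198.57 + 2295.82 = 3237.71
Landed cost (A) = invoice 119957.41 + 3237.71 + duty 15900.33 = 139095.45
Supplier B (FCA):
CIF value = FCA price + origin terminal + freight + insurance = 105294.10 + 710.76 + 5381.08 + 499.63 = 111885.57
Import duty = 111885.57 × 13.2% = 14768.90
Buyer bears (B): 710.76 + 5381.08 + 499.63 + 243.69 + 198.57 + 2295.82 = 9329.55
Landed cost (B) = invoice 105294.10 + 9329.55 + duty 14768.90 = 129392.55
Difference = |139095.45 − 129392.55| = 9702.90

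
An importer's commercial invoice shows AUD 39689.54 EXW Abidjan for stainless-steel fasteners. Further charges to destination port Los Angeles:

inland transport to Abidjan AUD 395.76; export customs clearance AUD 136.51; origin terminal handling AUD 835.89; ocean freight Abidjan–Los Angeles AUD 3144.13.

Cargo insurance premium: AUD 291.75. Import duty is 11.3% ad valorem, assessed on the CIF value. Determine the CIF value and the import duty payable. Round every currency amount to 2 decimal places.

CIF = EXW price + pre-shipment costs + freight + insurance
CIF = 39689.54 + 395.76 + 136.51 + 835.89 + 3144.13 + 291.75 = 44493.58
Import duty = 44493.58 × 11.3% = 5027.77

CIF value: AUD 44493.58; import duty: AUD 5027.77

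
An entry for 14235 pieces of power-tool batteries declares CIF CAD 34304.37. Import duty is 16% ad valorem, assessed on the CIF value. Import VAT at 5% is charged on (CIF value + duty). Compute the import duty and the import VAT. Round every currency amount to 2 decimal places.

Import duty: CAD 5488.70; import VAT: CAD 1989.65

Import duty = 34304.37 × 16% = 5488.70
VAT base = CIF + duty = 34304.37 + 5488.70 = 39793.07
Import VAT = 39793.07 × 5% = 1989.65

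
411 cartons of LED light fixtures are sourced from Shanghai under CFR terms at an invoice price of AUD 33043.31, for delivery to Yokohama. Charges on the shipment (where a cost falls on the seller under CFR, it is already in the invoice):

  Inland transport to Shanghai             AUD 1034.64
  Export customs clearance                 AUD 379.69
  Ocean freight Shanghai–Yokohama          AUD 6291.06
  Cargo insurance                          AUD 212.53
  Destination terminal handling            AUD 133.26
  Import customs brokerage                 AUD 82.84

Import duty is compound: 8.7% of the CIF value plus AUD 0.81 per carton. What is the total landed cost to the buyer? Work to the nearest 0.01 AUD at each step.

CFR: the seller pays costs through ocean freight to the destination port, but not insurance.
Already in the invoice (seller's account under CFR): inland to port, export clearance, freight — exclude.
CIF value = CFR price + insurance = 33043.31 + 212.53 = 33255.84
Ad valorem component: 33255.84 × 8.7% = 2893.26
Specific component: 411 × 0.81 = 332.91
Import duty = 2893.26 + 332.91 = 3226.17
Buyer bears: insurance 212.53 + destination terminal 133.26 + brokerage 82.84 + duty 3226.17 = 3654.80
Landed cost = invoice 33043.31 + 3654.80 = 36698.11

Total landed cost: AUD 36698.11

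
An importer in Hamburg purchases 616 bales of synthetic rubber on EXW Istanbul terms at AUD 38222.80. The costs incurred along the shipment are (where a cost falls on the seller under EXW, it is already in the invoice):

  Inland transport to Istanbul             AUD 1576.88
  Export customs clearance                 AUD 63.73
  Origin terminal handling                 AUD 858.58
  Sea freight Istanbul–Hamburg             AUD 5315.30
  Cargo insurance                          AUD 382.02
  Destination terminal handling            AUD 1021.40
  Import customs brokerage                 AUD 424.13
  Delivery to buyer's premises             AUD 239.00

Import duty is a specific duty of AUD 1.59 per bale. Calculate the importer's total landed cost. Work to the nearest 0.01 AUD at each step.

EXW: the seller makes goods available at their premises; the buyer bears all onward costs.
CIF value = EXW price + inland to port + export clearance + origin terminal + freight + insurance = 38222.80 + 1576.88 + 63.73 + 858.58 + 5315.30 + 382.02 = 46419.31
Import duty = 616 × 1.59 = 979.44
Buyer bears: inland to port 1576.88 + export clearance 63.73 + origin terminal 858.58 + freight 5315.30 + insurance 382.02 + destination terminal 1021.40 + brokerage 424.13 + delivery 239.00 + duty 979.44 = 10860.48
Landed cost = invoice 38222.80 + 10860.48 = 49083.28

Total landed cost: AUD 49083.28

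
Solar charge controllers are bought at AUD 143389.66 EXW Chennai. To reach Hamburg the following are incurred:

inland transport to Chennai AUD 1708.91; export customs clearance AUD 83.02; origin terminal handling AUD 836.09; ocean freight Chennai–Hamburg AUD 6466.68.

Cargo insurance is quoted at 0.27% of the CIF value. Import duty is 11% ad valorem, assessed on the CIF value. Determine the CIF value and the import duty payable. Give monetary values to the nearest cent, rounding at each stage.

CIF value: AUD 152897.18; import duty: AUD 16818.69

Let C be the CIF value. C = EXW price + pre-shipment costs + freight + 0.27% × C
C − 0.27% × C = 143389.66 + 1708.91 + 83.02 + 836.09 + 6466.68
0.9973 × C = 152484.36
C = 152484.36 / 0.9973 = 152897.18
Insurance premium = 0.27% × 152897.18 = 412.82
Import duty = 152897.18 × 11% = 16818.69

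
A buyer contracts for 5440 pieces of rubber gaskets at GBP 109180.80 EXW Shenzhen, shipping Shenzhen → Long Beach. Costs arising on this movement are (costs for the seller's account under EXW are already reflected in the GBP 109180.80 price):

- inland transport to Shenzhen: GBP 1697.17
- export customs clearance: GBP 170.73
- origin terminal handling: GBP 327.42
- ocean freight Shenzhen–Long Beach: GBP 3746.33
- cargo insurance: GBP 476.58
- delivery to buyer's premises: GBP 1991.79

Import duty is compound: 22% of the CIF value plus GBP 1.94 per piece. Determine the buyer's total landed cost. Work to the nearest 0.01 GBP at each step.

EXW: the seller makes goods available at their premises; the buyer bears all onward costs.
CIF value = EXW price + inland to port + export clearance + origin terminal + freight + insurance = 109180.80 + 1697.17 + 170.73 + 327.42 + 3746.33 + 476.58 = 115599.03
Ad valorem component: 115599.03 × 22% = 25431.79
Specific component: 5440 × 1.94 = 10553.60
Import duty = 25431.79 + 10553.60 = 35985.39
Buyer bears: inland to port 1697.17 + export clearance 170.73 + origin terminal 327.42 + freight 3746.33 + insurance 476.58 + delivery 1991.79 + duty 35985.39 = 44395.41
Landed cost = invoice 109180.80 + 44395.41 = 153576.21

Total landed cost: GBP 153576.21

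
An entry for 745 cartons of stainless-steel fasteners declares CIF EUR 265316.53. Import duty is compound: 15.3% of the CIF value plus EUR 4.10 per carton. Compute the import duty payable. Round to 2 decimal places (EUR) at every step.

Import duty: EUR 43647.93

Ad valorem component: 265316.53 × 15.3% = 40593.43
Specific component: 745 × 4.10 = 3054.50
Import duty = 40593.43 + 3054.50 = 43647.93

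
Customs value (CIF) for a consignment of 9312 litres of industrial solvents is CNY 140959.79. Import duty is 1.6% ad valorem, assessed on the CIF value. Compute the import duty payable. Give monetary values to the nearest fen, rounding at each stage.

Import duty = 140959.79 × 1.6% = 2255.36

Import duty: CNY 2255.36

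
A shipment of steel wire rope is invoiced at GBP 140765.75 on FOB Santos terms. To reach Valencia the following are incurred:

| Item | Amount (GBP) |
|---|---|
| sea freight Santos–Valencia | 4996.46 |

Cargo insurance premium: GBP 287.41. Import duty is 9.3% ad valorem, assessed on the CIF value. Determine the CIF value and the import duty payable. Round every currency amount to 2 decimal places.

CIF value: GBP 146049.62; import duty: GBP 13582.61

CIF = FOB price + freight + insurance
CIF = 140765.75 + 4996.46 + 287.41 = 146049.62
Import duty = 146049.62 × 9.3% = 13582.61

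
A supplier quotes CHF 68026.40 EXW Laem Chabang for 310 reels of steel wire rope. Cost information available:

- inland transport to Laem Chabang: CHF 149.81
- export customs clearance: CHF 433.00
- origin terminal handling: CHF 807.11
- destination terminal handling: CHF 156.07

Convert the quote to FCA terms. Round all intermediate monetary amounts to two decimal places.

FCA price: CHF 68609.21

Not relevant to the conversion: origin terminal, destination terminal — on the buyer under both terms; not part of either seller's price.
From EXW to FCA, the seller additionally bears: inland to port, export clearance.
FCA price = 68026.40 + 149.81 + 433.00 = 68609.21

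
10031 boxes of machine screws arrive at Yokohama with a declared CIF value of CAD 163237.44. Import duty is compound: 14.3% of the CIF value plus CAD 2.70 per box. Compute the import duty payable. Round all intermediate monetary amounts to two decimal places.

Import duty: CAD 50426.65

Ad valorem component: 163237.44 × 14.3% = 23342.95
Specific component: 10031 × 2.70 = 27083.70
Import duty = 23342.95 + 27083.70 = 50426.65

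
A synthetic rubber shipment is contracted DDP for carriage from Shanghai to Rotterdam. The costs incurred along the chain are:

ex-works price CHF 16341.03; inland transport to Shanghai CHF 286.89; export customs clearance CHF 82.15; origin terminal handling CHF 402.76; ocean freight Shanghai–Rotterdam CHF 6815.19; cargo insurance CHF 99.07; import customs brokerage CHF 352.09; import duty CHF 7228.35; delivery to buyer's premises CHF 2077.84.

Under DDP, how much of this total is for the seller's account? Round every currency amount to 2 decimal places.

DDP: the seller bears all costs including import duty.
Seller's account: goods 16341.03 + inland to port 286.89 + export clearance 82.15 + origin terminal 402.76 + freight 6815.19 + insurance 99.07 + brokerage 352.09 + duty 7228.35 + delivery 2077.84 = 33685.37
Buyer's account: 0.00

Seller's account: CHF 33685.37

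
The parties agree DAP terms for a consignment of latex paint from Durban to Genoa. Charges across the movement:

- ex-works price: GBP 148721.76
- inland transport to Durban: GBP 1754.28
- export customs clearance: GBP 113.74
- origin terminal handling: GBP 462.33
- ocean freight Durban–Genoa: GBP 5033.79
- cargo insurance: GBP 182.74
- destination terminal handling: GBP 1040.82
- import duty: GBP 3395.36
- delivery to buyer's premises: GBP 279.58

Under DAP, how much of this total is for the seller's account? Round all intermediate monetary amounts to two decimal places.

DAP: the seller bears all costs to the named destination except import duty and clearance.
Seller's account: goods 148721.76 + inland to port 1754.28 + export clearance 113.74 + origin terminal 462.33 + freight 5033.79 + insurance 182.74 + destination terminal 1040.82 + delivery 279.58 = 157589.04
Buyer's account: duty 3395.36 = 3395.36

Seller's account: GBP 157589.04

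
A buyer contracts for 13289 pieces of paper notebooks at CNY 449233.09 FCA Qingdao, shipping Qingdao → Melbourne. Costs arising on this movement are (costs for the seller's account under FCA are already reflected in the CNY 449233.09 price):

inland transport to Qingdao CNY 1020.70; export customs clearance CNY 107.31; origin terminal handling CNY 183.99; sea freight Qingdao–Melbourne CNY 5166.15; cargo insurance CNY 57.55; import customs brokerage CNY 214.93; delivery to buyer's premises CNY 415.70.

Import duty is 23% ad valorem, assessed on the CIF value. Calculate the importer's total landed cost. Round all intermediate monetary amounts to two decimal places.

Total landed cost: CNY 559838.79

FCA: the seller delivers export-cleared goods to the carrier; the buyer bears costs from that point.
Already in the invoice (seller's account under FCA): inland to port, export clearance — exclude.
CIF value = FCA price + origin terminal + freight + insurance = 449233.09 + 183.99 + 5166.15 + 57.55 = 454640.78
Import duty = 454640.78 × 23% = 104567.38
Buyer bears: origin terminal 183.99 + freight 5166.15 + insurance 57.55 + brokerage 214.93 + delivery 415.70 + duty 104567.38 = 110605.70
Landed cost = invoice 449233.09 + 110605.70 = 559838.79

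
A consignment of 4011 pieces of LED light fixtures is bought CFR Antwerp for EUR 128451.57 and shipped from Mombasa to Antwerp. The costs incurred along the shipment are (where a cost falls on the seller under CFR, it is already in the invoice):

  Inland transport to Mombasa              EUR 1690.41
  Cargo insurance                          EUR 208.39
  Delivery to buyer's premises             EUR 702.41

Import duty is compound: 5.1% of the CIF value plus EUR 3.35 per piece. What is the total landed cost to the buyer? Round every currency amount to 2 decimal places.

Total landed cost: EUR 149360.88

CFR: the seller pays costs through ocean freight to the destination port, but not insurance.
Already in the invoice (seller's account under CFR): inland to port — exclude.
CIF value = CFR price + insurance = 128451.57 + 208.39 = 128659.96
Ad valorem component: 128659.96 × 5.1% = 6561.66
Specific component: 4011 × 3.35 = 13436.85
Import duty = 6561.66 + 13436.85 = 19998.51
Buyer bears: insurance 208.39 + delivery 702.41 + duty 19998.51 = 20909.31
Landed cost = invoice 128451.57 + 20909.31 = 149360.88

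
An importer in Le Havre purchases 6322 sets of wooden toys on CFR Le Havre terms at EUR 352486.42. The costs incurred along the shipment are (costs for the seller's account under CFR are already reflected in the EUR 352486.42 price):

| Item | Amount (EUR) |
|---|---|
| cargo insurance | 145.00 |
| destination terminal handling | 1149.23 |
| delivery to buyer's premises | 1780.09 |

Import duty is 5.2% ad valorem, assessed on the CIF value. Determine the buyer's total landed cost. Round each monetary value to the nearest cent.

Total landed cost: EUR 373897.57

CFR: the seller pays costs through ocean freight to the destination port, but not insurance.
CIF value = CFR price + insurance = 352486.42 + 145.00 = 352631.42
Import duty = 352631.42 × 5.2% = 18336.83
Buyer bears: insurance 145.00 + destination terminal 1149.23 + delivery 1780.09 + duty 18336.83 = 21411.15
Landed cost = invoice 352486.42 + 21411.15 = 373897.57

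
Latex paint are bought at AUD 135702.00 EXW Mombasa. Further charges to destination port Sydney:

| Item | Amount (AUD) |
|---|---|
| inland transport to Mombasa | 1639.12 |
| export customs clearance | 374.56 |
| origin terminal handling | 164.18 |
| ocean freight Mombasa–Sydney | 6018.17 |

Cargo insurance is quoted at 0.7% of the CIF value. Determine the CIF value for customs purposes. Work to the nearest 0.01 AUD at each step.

Let C be the CIF value. C = EXW price + pre-shipment costs + freight + 0.7% × C
C − 0.7% × C = 135702.00 + 1639.12 + 374.56 + 164.18 + 6018.17
0.993 × C = 143898.03
C = 143898.03 / 0.993 = 144912.42
Insurance premium = 0.7% × 144912.42 = 1014.39

CIF value: AUD 144912.42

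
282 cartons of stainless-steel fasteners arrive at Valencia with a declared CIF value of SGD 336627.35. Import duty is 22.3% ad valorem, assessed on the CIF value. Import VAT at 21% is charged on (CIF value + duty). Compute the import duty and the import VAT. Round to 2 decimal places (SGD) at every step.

Import duty: SGD 75067.90; import VAT: SGD 86456.00

Import duty = 336627.35 × 22.3% = 75067.90
VAT base = CIF + duty = 336627.35 + 75067.90 = 411695.25
Import VAT = 411695.25 × 21% = 86456.00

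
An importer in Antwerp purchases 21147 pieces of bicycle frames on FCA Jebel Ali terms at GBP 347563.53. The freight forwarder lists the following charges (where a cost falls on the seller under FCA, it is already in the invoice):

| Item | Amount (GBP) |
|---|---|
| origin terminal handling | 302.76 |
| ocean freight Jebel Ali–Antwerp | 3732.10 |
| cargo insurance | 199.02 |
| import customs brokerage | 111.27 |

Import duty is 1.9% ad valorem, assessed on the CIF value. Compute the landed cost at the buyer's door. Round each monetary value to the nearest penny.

Total landed cost: GBP 358592.83

FCA: the seller delivers export-cleared goods to the carrier; the buyer bears costs from that point.
CIF value = FCA price + origin terminal + freight + insurance = 347563.53 + 302.76 + 3732.10 + 199.02 = 351797.41
Import duty = 351797.41 × 1.9% = 6684.15
Buyer bears: origin terminal 302.76 + freight 3732.10 + insurance 199.02 + brokerage 111.27 + duty 6684.15 = 11029.30
Landed cost = invoice 347563.53 + 11029.30 = 358592.83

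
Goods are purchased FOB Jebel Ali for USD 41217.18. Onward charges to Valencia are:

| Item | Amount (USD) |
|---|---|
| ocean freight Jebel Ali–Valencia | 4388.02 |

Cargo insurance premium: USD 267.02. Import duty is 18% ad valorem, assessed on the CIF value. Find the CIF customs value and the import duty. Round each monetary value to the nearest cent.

CIF value: USD 45872.22; import duty: USD 8257.00

CIF = FOB price + freight + insurance
CIF = 41217.18 + 4388.02 + 267.02 = 45872.22
Import duty = 45872.22 × 18% = 8257.00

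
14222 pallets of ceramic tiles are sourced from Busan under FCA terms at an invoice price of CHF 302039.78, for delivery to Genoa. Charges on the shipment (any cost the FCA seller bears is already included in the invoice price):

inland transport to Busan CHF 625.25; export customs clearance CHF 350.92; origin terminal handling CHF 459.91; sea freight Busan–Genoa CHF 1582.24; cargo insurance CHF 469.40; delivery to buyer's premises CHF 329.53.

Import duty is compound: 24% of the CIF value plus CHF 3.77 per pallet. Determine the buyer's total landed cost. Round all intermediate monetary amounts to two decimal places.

FCA: the seller delivers export-cleared goods to the carrier; the buyer bears costs from that point.
Already in the invoice (seller's account under FCA): inland to port, export clearance — exclude.
CIF value = FCA price + origin terminal + freight + insurance = 302039.78 + 459.91 + 1582.24 + 469.40 = 304551.33
Ad valorem component: 304551.33 × 24% = 73092.32
Specific component: 14222 × 3.77 = 53616.94
Import duty = 73092.32 + 53616.94 = 126709.26
Buyer bears: origin terminal 459.91 + freight 1582.24 + insurance 469.40 + delivery 329.53 + duty 126709.26 = 129550.34
Landed cost = invoice 302039.78 + 129550.34 = 431590.12

Total landed cost: CHF 431590.12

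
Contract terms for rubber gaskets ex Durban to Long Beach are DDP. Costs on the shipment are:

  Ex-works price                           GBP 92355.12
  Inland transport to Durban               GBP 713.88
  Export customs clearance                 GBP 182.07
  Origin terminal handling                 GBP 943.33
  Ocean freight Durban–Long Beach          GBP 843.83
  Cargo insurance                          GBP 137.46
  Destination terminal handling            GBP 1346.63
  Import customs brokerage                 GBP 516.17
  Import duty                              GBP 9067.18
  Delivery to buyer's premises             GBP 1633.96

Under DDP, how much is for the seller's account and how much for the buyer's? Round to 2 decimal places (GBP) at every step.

DDP: the seller bears all costs including import duty.
Seller's account: goods 92355.12 + inland to port 713.88 + export clearance 182.07 + origin terminal 943.33 + freight 843.83 + insurance 137.46 + destination terminal 1346.63 + brokerage 516.17 + duty 9067.18 + delivery 1633.96 = 107739.63
Buyer's account: 0.00

Seller: GBP 107739.63; buyer: GBP 0.00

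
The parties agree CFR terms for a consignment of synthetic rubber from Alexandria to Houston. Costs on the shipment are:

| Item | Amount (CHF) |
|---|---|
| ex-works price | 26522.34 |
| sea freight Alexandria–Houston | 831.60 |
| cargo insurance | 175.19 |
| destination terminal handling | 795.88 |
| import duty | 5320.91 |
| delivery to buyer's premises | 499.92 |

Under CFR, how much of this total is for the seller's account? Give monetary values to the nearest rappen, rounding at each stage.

CFR: the seller pays costs through ocean freight to the destination port, but not insurance.
Seller's account: goods 26522.34 + freight 831.60 = 27353.94
Buyer's account: insurance 175.19 + destination terminal 795.88 + duty 5320.91 + delivery 499.92 = 6791.90

Seller's account: CHF 27353.94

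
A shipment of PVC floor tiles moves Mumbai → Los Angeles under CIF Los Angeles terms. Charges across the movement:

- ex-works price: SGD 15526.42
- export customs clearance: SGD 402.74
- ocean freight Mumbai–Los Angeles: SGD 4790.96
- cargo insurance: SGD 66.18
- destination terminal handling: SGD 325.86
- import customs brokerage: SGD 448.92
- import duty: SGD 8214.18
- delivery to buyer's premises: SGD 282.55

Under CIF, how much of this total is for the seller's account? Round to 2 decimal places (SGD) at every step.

CIF: the seller pays costs through ocean freight and marine insurance to the destination port.
Seller's account: goods 15526.42 + export clearance 402.74 + freight 4790.96 + insurance 66.18 = 20786.30
Buyer's account: destination terminal 325.86 + brokerage 448.92 + duty 8214.18 + delivery 282.55 = 9271.51

Seller's account: SGD 20786.30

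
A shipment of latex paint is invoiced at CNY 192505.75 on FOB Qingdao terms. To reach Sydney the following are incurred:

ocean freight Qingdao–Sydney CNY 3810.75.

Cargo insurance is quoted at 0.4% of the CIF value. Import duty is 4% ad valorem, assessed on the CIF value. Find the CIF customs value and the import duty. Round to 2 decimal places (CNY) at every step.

CIF value: CNY 197104.92; import duty: CNY 7884.20

Let C be the CIF value. C = FOB price + freight + 0.4% × C
C − 0.4% × C = 192505.75 + 3810.75
0.996 × C = 196316.50
C = 196316.50 / 0.996 = 197104.92
Insurance premium = 0.4% × 197104.92 = 788.42
Import duty = 197104.92 × 4% = 7884.20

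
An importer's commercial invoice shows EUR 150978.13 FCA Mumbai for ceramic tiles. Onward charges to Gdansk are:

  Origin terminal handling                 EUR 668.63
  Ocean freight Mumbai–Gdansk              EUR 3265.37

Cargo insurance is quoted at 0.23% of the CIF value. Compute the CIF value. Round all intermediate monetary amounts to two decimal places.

Let C be the CIF value. C = FCA price + pre-shipment costs + freight + 0.23% × C
C − 0.23% × C = 150978.13 + 668.63 + 3265.37
0.9977 × C = 154912.13
C = 154912.13 / 0.9977 = 155269.25
Insurance premium = 0.23% × 155269.25 = 357.12

CIF value: EUR 155269.25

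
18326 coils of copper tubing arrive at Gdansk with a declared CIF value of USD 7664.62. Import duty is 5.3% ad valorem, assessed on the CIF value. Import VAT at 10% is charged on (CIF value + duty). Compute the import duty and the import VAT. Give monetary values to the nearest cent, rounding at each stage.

Import duty: USD 406.22; import VAT: USD 807.08

Import duty = 7664.62 × 5.3% = 406.22
VAT base = CIF + duty = 7664.62 + 406.22 = 8070.84
Import VAT = 8070.84 × 10% = 807.08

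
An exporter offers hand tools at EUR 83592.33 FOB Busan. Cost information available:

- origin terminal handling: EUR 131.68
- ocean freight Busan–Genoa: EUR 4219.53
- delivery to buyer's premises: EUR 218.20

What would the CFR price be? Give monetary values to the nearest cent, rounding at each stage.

CFR price: EUR 87811.86

Not relevant to the conversion: origin terminal — on the seller under both FOB and CFR; already in the FOB price and stays in the CFR price. delivery — on the buyer under both terms; not part of either seller's price.
From FOB to CFR, the seller additionally bears: freight.
CFR price = 83592.33 + 4219.53 = 87811.86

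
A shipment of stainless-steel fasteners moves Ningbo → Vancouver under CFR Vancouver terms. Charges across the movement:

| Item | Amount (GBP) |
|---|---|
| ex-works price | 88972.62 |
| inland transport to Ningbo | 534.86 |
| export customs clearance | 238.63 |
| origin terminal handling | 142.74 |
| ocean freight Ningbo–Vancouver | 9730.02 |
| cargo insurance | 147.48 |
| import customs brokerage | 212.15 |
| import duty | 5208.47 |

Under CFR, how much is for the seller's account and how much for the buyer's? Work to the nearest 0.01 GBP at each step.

CFR: the seller pays costs through ocean freight to the destination port, but not insurance.
Seller's account: goods 88972.62 + inland to port 534.86 + export clearance 238.63 + origin terminal 142.74 + freight 9730.02 = 99618.87
Buyer's account: insurance 147.48 + brokerage 212.15 + duty 5208.47 = 5568.10

Seller: GBP 99618.87; buyer: GBP 5568.10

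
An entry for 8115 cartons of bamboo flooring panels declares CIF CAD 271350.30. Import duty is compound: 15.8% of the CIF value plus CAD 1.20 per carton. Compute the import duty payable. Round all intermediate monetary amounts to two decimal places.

Import duty: CAD 52611.35

Ad valorem component: 271350.30 × 15.8% = 42873.35
Specific component: 8115 × 1.20 = 9738.00
Import duty = 42873.35 + 9738.00 = 52611.35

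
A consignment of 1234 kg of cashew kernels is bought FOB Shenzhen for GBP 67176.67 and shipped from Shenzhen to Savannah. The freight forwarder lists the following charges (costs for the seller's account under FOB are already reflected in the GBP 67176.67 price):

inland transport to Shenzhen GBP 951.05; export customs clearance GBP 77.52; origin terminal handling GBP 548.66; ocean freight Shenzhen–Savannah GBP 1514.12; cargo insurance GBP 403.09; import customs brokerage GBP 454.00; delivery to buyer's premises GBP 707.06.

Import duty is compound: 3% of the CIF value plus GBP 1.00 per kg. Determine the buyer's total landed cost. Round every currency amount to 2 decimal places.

FOB: the seller bears costs until goods are on board at the origin port; the buyer bears freight, insurance and all costs thereafter.
Already in the invoice (seller's account under FOB): inland to port, export clearance, origin terminal — exclude.
CIF value = FOB price + freight + insurance = 67176.67 + 1514.12 + 403.09 = 69093.88
Ad valorem component: 69093.88 × 3% = 2072.82
Specific component: 1234 × 1.00 = 1234.00
Import duty = 2072.82 + 1234.00 = 3306.82
Buyer bears: freight 1514.12 + insurance 403.09 + brokerage 454.00 + delivery 707.06 + duty 3306.82 = 6385.09
Landed cost = invoice 67176.67 + 6385.09 = 73561.76

Total landed cost: GBP 73561.76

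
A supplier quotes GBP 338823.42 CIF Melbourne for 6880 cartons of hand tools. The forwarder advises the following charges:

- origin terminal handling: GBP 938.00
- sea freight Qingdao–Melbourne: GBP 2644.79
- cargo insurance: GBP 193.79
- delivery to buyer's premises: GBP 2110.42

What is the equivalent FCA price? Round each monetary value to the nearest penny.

FCA price: GBP 335046.84

Not relevant to the conversion: delivery — on the buyer under both terms; not part of either seller's price.
From CIF to FCA, the seller no longer bears: origin terminal, freight, insurance.
FCA price = 338823.42 − 938.00 − 2644.79 − 193.79 = 335046.84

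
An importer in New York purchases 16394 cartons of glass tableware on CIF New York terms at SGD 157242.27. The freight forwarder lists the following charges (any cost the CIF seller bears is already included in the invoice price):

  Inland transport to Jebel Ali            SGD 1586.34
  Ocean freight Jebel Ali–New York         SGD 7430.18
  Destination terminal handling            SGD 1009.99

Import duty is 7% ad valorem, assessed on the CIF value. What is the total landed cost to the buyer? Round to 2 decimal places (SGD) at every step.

Total landed cost: SGD 169259.22

CIF: the seller pays costs through ocean freight and marine insurance to the destination port.
Already in the invoice (seller's account under CIF): inland to port, freight — exclude.
The CIF price already equals the CIF value: 157242.27
Import duty = 157242.27 × 7% = 11006.96
Buyer bears: destination terminal 1009.99 + duty 11006.96 = 12016.95
Landed cost = invoice 157242.27 + 12016.95 = 169259.22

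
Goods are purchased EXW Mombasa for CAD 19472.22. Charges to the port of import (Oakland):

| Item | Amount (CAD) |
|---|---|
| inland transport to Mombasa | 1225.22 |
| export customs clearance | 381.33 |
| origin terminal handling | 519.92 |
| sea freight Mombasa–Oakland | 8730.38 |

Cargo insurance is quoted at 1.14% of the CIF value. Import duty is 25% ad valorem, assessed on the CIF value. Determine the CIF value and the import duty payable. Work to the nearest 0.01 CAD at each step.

CIF value: CAD 30678.81; import duty: CAD 7669.70

Let C be the CIF value. C = EXW price + pre-shipment costs + freight + 1.14% × C
C − 1.14% × C = 19472.22 + 1225.22 + 381.33 + 519.92 + 8730.38
0.9886 × C = 30329.07
C = 30329.07 / 0.9886 = 30678.81
Insurance premium = 1.14% × 30678.81 = 349.74
Import duty = 30678.81 × 25% = 7669.70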